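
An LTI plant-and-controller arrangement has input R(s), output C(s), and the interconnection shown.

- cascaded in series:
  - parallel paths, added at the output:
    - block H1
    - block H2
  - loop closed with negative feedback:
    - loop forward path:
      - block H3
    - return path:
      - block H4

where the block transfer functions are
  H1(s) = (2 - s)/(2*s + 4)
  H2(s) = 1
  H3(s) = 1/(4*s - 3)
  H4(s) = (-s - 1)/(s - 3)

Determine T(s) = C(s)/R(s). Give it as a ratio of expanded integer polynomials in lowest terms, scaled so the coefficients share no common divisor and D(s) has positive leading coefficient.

Reducing step by step:

[1] reduce the parallel group H1, H2; result (s + 6)/(2*s + 4)
[2] reduce the feedback loop with forward H3 and return H4; result (s - 3)/(4*s^2 - 16*s + 8)
[3] combine (H1+H2), [H3/(1+H3*H4)] in series; the result is T(s) itself (integer coefficients, no common factor, positive leading denominator coefficient)

Answer: (s^2 + 3*s - 18)/(8*s^3 - 16*s^2 - 48*s + 32)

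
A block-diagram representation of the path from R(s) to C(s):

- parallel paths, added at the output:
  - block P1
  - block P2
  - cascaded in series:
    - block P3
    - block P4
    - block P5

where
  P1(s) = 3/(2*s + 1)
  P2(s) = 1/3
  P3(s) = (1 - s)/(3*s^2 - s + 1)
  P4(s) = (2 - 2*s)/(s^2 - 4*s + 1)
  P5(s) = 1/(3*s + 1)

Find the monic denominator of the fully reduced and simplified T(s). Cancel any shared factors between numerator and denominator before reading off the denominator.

Answer: s^6 - 7*s^5/2 - 7*s^4/9 - s^3/6 - 11*s^2/18 + 1/18

Working:
[1] series reduction of P3, P4, P5 = (2*s^2 - 4*s + 2)/(9*s^5 - 36*s^4 + 11*s^3 - 7*s^2 - 2*s + 1)
[2] parallel reduction of P1, P2, (P3*P4*P5) = (18*s^6 + 18*s^5 - 338*s^4 + 108*s^3 - 92*s^2 - 18*s + 16)/(54*s^6 - 189*s^5 - 42*s^4 - 9*s^3 - 33*s^2 + 3)
Step 2 gives the fully reduced T(s), with no common factor left to cancel. The denominator's leading coefficient is 54, so divide each of its coefficients by 54 to get the monic form.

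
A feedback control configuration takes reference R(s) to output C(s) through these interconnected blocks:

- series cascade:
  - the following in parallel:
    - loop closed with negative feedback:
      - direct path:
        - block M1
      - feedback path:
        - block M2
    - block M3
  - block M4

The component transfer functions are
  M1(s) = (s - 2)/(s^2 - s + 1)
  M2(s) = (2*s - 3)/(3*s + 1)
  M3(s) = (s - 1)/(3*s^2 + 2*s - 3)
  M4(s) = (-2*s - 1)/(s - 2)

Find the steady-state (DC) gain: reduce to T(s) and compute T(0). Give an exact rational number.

The answer is 1/42.

Reasoning:
Step 1 - reduce the feedback loop with forward M1 and return M2 = (3*s^2 - 5*s - 2)/(3*s^3 - 5*s + 7)
Step 2 - parallel reduction of [M1/(1+M1*M2)], M3 = (12*s^4 - 12*s^3 - 30*s^2 + 23*s - 1)/(9*s^5 + 6*s^4 - 24*s^3 + 11*s^2 + 29*s - 21)
Step 3 - multiply ([M1/(1+M1*M2)]+M3), M4 (series) = (-24*s^5 + 12*s^4 + 72*s^3 - 16*s^2 - 21*s + 1)/(9*s^6 - 12*s^5 - 36*s^4 + 59*s^3 + 7*s^2 - 79*s + 42)
The step-3 result is T(s). Setting s = 0: T(0) = 1/42.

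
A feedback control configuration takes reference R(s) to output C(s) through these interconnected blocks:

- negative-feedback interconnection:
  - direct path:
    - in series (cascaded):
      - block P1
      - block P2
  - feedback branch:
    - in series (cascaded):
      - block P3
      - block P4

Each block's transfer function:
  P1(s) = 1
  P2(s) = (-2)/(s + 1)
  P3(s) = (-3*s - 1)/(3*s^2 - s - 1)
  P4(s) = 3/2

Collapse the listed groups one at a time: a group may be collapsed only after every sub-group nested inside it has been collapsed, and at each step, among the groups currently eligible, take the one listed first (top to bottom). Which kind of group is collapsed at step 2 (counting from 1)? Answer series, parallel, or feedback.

Step 1: reduce the series chain P1, P2
Step 2: cascade P3, P4
Step 3: reduce the feedback loop with forward (P1*P2) and return (P3*P4)
Step 2: series.

Therefore the answer is series.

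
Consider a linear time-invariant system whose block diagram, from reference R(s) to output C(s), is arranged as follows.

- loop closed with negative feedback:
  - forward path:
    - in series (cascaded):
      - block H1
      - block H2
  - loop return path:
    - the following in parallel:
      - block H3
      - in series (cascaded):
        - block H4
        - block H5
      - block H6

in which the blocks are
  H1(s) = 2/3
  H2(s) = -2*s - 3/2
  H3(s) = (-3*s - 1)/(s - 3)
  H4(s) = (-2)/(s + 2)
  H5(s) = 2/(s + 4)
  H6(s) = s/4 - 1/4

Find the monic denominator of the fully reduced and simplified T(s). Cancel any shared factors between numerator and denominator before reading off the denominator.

Step 1. cascade H1, H2 -> -4*s/3 - 1
Step 2. cascade H4, H5 -> (-4)/(s^2 + 6*s + 8)
Step 3. sum the parallel branches H3, (H4*H5), H6 -> (s^4 - 10*s^3 - 89*s^2 - 150*s + 40)/(4*s^3 + 12*s^2 - 40*s - 96)
Step 4. reduce the feedback loop with forward (H1*H2) and return (H3+(H4*H5)+H6) -> (16*s^4 + 60*s^3 - 124*s^2 - 504*s - 288)/(4*s^5 - 37*s^4 - 398*s^3 - 903*s^2 - 170*s + 408)
T(s) is the step-4 result (common factors already cancelled). Leading coefficient of the denominator: 4. Divide through by 4 for the monic polynomial.

Hence the answer: s^5 - 37*s^4/4 - 199*s^3/2 - 903*s^2/4 - 85*s/2 + 102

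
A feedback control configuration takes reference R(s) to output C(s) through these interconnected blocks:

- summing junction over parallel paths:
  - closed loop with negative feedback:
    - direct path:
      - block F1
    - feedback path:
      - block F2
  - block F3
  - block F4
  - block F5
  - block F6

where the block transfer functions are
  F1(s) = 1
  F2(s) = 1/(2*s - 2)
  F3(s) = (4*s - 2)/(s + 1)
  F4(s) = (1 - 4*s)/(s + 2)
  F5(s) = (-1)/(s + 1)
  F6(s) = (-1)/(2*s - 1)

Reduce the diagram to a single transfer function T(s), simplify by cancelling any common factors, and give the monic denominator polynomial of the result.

Answer: s^3 + 5*s^2/2 + s/2 - 1

Working:
Step 1: apply the feedback formula to F1, F2; result (2*s - 2)/(2*s - 1)
Step 2: sum the parallel branches [F1/(1+F1*F2)], F3, F4, F5, F6; result (2*s^3 + 7*s^2 - 17*s - 1)/(2*s^3 + 5*s^2 + s - 2)
That last expression is T(s), already simplified. Scaling its denominator by 1/2 (the reciprocal of the leading coefficient) yields the monic denominator.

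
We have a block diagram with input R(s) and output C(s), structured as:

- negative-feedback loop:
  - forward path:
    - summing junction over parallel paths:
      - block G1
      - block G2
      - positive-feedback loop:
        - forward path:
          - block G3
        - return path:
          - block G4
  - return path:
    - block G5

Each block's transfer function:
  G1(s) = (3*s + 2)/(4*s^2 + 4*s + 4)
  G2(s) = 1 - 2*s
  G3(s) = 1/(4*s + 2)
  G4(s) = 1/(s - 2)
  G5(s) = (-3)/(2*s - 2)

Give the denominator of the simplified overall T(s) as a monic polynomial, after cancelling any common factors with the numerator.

Answer: s^5 - 9*s^4/8 - 29*s^3/16 - 85*s^2/64 + 153*s/128 + 77/64

Working:
Step 1: close the feedback loop around G3, G4; result (s - 2)/(4*s^2 - 6*s - 5)
Step 2: reduce the parallel group G1, G2, [G3/(1-G3*G4)]; result (-32*s^5 + 32*s^4 + 64*s^3 + 46*s^2 - 35*s - 38)/(16*s^4 - 8*s^3 - 28*s^2 - 44*s - 20)
Step 3: reduce the feedback loop with forward (G1+G2+[G3/(1-G3*G4)]) and return G5; result (-64*s^6 + 128*s^5 + 64*s^4 - 36*s^3 - 162*s^2 - 6*s + 76)/(128*s^5 - 144*s^4 - 232*s^3 - 170*s^2 + 153*s + 154)
No further cancellation is possible in the step-3 result, so that is T(s). Its denominator becomes monic after dividing by the leading coefficient 128.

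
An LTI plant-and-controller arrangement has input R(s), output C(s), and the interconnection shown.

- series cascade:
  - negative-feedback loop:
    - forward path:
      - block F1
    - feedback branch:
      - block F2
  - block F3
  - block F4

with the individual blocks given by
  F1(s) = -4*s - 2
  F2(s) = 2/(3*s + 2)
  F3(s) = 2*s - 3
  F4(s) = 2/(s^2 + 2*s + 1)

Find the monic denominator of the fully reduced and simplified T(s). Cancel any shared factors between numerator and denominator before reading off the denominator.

Step 1 - collapse the loop (F1 forward, F2 return) gives (12*s^2 + 14*s + 4)/(5*s + 2)
Step 2 - cascade [F1/(1+F1*F2)], F3, F4 gives (48*s^3 - 16*s^2 - 68*s - 24)/(5*s^3 + 12*s^2 + 9*s + 2)
The result of step 2 is T(s) in lowest terms. Its denominator has leading coefficient 5; dividing the denominator through by 5 makes it monic.

Hence the answer: s^3 + 12*s^2/5 + 9*s/5 + 2/5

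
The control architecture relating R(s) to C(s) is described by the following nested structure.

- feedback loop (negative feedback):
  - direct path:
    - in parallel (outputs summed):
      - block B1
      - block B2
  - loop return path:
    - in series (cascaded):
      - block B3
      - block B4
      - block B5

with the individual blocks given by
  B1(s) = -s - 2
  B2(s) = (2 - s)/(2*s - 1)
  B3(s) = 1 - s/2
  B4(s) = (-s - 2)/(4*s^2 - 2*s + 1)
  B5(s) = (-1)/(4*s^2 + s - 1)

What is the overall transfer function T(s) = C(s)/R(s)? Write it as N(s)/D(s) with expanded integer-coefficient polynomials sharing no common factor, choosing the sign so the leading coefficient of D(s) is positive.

(1) parallel reduction of B1, B2 = (-2*s^2 - 4*s + 4)/(2*s - 1)
(2) series reduction of B3, B4, B5 = (4 - s^2)/(32*s^4 - 8*s^3 - 4*s^2 + 6*s - 2)
(3) close the feedback loop around (B1+B2), (B3*B4*B5): this yields T(s), and no further normalization is needed

Hence the answer: (-32*s^6 - 56*s^5 + 84*s^4 - 14*s^3 - 18*s^2 + 16*s - 4)/(32*s^5 - 23*s^4 + 2*s^3 + 2*s^2 - 13*s + 9)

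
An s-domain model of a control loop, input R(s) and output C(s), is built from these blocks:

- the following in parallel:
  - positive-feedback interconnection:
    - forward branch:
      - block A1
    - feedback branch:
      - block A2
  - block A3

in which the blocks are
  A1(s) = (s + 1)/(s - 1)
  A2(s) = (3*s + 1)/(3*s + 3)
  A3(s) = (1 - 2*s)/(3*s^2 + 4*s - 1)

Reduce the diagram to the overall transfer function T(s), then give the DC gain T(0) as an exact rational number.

Answer: -7/4

Working:
1. reduce the feedback loop with forward A1 and return A2 gives -3*s/4 - 3/4
2. sum the parallel branches [A1/(1-A1*A2)], A3 gives (-9*s^3 - 21*s^2 - 17*s + 7)/(12*s^2 + 16*s - 4)
Step 2 gives the overall T(s). Then T(0) = 7/(-4) = -7/4.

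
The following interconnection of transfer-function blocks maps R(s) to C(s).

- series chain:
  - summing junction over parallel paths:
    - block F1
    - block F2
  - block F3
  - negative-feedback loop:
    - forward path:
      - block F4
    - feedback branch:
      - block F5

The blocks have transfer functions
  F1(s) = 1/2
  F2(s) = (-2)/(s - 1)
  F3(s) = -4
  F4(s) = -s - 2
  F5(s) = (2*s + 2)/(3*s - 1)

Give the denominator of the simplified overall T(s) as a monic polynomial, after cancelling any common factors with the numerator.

Reducing step by step:

1. add F1, F2 (parallel); result (s - 5)/(2*s - 2)
2. apply the feedback formula to F4, F5; result (3*s^2 + 5*s - 2)/(2*s^2 + 3*s + 5)
3. combine (F1+F2), F3, [F4/(1+F4*F5)] in series; result (-6*s^3 + 20*s^2 + 54*s - 20)/(2*s^3 + s^2 + 2*s - 5)
The result of step 3 is T(s) in lowest terms. Its denominator has leading coefficient 2; dividing the denominator through by 2 makes it monic.

Answer: s^3 + s^2/2 + s - 5/2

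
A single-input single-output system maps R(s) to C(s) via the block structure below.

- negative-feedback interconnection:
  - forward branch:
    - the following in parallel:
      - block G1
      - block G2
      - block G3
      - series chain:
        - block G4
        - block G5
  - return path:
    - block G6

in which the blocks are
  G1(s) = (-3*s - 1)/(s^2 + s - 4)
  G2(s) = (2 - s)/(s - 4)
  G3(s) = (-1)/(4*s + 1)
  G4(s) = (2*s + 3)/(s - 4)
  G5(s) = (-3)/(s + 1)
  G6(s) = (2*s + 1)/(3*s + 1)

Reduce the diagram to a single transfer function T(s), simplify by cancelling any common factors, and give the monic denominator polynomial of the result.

Answer: s^6 - 97*s^5/4 - 197*s^4/4 + 64*s^3 + 164*s^2 + 75*s + 8

Working:
Step 1: cascade G4, G5 -> (-6*s - 9)/(s^2 - 3*s - 4)
Step 2: combine G1, G2, G3, (G4*G5) in parallel -> (-4*s^5 - 38*s^4 - 7*s^3 + 123*s^2 + 148*s + 16)/(4*s^5 - 7*s^4 - 46*s^3 + 21*s^2 + 72*s + 16)
Step 3: apply the feedback formula to (G1+G2+G3+(G4*G5)), G6 -> (-12*s^6 - 118*s^5 - 59*s^4 + 362*s^3 + 567*s^2 + 196*s + 16)/(4*s^6 - 97*s^5 - 197*s^4 + 256*s^3 + 656*s^2 + 300*s + 32)
Step 3 gives the fully reduced T(s), with no common factor left to cancel. The denominator's leading coefficient is 4, so divide each of its coefficients by 4 to get the monic form.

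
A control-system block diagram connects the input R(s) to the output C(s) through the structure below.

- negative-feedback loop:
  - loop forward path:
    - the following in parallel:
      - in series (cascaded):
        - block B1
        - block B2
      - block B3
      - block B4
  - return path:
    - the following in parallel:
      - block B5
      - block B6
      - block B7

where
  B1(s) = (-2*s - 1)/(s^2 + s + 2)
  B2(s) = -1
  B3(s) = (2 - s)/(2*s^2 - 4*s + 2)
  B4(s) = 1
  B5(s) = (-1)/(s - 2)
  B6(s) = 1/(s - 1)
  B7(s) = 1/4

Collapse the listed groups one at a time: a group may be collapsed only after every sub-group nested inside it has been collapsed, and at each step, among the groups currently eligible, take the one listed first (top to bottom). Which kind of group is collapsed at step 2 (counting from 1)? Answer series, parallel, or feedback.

The answer is parallel.

Reasoning:
(1) cascade B1, B2
(2) combine (B1*B2), B3, B4 in parallel
(3) combine B5, B6, B7 in parallel
(4) feedback reduction of ((B1*B2)+B3+B4), (B5+B6+B7)
At step 2 the group reduced is parallel.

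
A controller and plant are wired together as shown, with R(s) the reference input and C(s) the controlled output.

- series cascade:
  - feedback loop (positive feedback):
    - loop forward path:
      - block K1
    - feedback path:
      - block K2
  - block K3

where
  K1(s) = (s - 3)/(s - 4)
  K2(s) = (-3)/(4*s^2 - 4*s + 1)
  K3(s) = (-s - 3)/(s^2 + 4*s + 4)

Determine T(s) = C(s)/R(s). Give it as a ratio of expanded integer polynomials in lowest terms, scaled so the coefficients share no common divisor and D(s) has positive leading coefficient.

(1) close the feedback loop around K1, K2 = (4*s^3 - 16*s^2 + 13*s - 3)/(4*s^3 - 20*s^2 + 20*s - 13)
(2) multiply [K1/(1-K1*K2)], K3 (series), giving the overall T(s)

Hence the answer: (-4*s^4 + 4*s^3 + 35*s^2 - 36*s + 9)/(4*s^5 - 4*s^4 - 44*s^3 - 13*s^2 + 28*s - 52)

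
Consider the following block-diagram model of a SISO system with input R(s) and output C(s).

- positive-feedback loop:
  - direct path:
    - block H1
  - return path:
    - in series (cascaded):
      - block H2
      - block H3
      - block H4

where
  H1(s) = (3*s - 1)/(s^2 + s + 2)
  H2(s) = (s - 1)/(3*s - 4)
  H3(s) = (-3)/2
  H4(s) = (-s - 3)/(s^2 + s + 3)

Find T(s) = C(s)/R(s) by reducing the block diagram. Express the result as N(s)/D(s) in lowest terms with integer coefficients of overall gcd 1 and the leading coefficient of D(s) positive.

Step 1 - multiply H2, H3, H4 (series), giving (3*s^2 + 6*s - 9)/(6*s^3 - 2*s^2 + 10*s - 24)
Step 2 - close the feedback loop around H1, (H2*H3*H4); the result is T(s) itself (integer coefficients, no common factor, positive leading denominator coefficient)

Hence the answer: (18*s^4 - 12*s^3 + 32*s^2 - 82*s + 24)/(6*s^5 + 4*s^4 + 11*s^3 - 33*s^2 + 29*s - 57)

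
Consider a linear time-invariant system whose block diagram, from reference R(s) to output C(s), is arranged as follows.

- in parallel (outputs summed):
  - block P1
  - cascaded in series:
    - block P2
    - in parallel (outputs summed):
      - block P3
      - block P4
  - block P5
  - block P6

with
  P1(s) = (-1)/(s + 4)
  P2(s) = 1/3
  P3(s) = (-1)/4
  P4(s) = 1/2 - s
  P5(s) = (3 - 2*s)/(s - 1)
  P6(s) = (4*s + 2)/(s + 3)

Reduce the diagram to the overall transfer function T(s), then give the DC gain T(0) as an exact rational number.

Step 1 - add P3, P4 (parallel): 1/4 - s
Step 2 - cascade P2, (P3+P4): 1/12 - s/3
Step 3 - parallel reduction of P1, (P2*(P3+P4)), P5, P6: (-4*s^4 + s^3 + 10*s^2 - 127*s + 360)/(12*s^3 + 72*s^2 + 60*s - 144)
Step 3 gives the overall T(s). Then T(0) = 360/(-144) = -5/2.

Final answer: -5/2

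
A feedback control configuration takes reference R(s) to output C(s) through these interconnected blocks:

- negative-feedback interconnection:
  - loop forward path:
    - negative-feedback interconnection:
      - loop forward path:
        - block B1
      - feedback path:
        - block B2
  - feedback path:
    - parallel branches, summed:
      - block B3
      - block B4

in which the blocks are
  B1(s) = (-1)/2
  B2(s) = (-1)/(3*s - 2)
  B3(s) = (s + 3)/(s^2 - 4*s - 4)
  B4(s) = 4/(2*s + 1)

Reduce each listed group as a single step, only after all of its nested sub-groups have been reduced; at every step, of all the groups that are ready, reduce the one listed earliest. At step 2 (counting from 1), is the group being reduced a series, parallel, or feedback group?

(1) collapse the loop (B1 forward, B2 return)
(2) reduce the parallel group B3, B4
(3) apply the feedback formula to [B1/(1+B1*B2)], (B3+B4)
Step 2 collapses a parallel group.

Therefore the answer is parallel.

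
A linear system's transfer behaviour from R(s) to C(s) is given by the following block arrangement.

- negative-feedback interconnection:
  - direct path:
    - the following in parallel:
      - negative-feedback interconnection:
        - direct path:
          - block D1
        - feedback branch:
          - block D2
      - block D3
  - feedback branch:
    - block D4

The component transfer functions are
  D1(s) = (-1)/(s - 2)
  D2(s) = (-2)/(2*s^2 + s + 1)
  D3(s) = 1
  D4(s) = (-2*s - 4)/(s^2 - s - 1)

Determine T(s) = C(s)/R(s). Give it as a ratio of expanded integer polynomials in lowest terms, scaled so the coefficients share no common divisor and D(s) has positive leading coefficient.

The answer is (2*s^5 - 7*s^4 + s^3 + 6*s^2 + 3*s + 1)/(2*s^5 - 9*s^4 + 2*s^3 + 28*s^2 + 11*s + 4).

Reasoning:
(1) feedback reduction of D1, D2, giving (-2*s^2 - s - 1)/(2*s^3 - 3*s^2 - s)
(2) combine [D1/(1+D1*D2)], D3 in parallel, giving (2*s^3 - 5*s^2 - 2*s - 1)/(2*s^3 - 3*s^2 - s)
(3) feedback reduction of ([D1/(1+D1*D2)]+D3), D4: this yields T(s), and no further normalization is needed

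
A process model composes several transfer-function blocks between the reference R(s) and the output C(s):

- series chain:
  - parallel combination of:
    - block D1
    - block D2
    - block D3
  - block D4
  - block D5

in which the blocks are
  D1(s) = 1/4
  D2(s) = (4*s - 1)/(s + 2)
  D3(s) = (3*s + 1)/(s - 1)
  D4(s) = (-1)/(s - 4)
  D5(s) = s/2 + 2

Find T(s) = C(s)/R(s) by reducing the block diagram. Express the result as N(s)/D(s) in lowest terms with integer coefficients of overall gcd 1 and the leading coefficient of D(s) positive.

First reduce the diagram to T(s).

(1) parallel reduction of D1, D2, D3 -> (29*s^2 + 9*s + 10)/(4*s^2 + 4*s - 8)
(2) multiply (D1+D2+D3), D4, D5 (series) - this is the overall T(s), already in the required normalized form

Answer: (-29*s^3 - 125*s^2 - 46*s - 40)/(8*s^3 - 24*s^2 - 48*s + 64)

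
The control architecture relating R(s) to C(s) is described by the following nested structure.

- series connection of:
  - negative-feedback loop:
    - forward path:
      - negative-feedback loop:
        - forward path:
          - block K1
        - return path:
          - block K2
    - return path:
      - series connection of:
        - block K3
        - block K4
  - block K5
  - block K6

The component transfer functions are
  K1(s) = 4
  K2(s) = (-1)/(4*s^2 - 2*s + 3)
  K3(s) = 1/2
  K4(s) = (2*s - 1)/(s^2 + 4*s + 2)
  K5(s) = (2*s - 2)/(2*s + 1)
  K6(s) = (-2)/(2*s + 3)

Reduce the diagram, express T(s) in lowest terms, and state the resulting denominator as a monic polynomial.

Answer: s^6 + 19*s^5/2 + 23*s^4/2 - 7*s^3/8 - 19*s^2/16 - 5*s/2 - 3/2

Working:
Step 1 - collapse the loop (K1 forward, K2 return), giving (16*s^2 - 8*s + 12)/(4*s^2 - 2*s - 1)
Step 2 - series reduction of K3, K4, giving (2*s - 1)/(2*s^2 + 8*s + 4)
Step 3 - close the feedback loop around [K1/(1+K1*K2)], (K3*K4), giving (16*s^4 + 56*s^3 + 12*s^2 + 32*s + 24)/(4*s^4 + 30*s^3 - 17*s^2 + 8*s - 8)
Step 4 - combine [[K1/(1+K1*K2)]/(1+[K1/(1+K1*K2)]*(K3*K4))], K5, K6 in series, giving (-64*s^5 - 160*s^4 + 176*s^3 - 80*s^2 + 32*s + 96)/(16*s^6 + 152*s^5 + 184*s^4 - 14*s^3 - 19*s^2 - 40*s - 24)
The result of step 4 is T(s) in lowest terms. Its denominator has leading coefficient 16; dividing the denominator through by 16 makes it monic.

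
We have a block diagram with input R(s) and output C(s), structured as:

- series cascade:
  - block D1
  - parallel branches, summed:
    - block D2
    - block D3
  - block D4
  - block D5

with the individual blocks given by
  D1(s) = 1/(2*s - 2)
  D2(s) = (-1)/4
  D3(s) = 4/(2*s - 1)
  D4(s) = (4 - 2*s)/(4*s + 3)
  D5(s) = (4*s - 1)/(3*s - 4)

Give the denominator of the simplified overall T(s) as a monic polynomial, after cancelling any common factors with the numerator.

Reducing step by step:

[1] reduce the parallel group D2, D3: (17 - 2*s)/(8*s - 4)
[2] cascade D1, (D2+D3), D4, D5: (8*s^3 - 86*s^2 + 157*s - 34)/(96*s^4 - 200*s^3 + 36*s^2 + 116*s - 48)
No further cancellation is possible in the step-2 result, so that is T(s). Its denominator becomes monic after dividing by the leading coefficient 96.

Answer: s^4 - 25*s^3/12 + 3*s^2/8 + 29*s/24 - 1/2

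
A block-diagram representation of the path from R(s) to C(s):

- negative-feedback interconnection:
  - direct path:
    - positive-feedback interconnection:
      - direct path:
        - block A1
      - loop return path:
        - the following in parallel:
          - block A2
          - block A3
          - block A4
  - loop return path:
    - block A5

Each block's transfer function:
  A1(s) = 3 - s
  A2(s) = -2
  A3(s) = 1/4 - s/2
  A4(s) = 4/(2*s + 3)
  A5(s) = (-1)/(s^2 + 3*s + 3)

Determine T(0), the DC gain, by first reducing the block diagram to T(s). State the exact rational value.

The answer is 12/5.

Reasoning:
Step 1. parallel reduction of A2, A3, A4 gives (-4*s^2 - 20*s - 5)/(8*s + 12)
Step 2. collapse the loop (A1 forward, (A2+A3+A4) return) gives (8*s^2 - 12*s - 36)/(4*s^3 + 8*s^2 - 63*s - 27)
Step 3. collapse the loop ([A1/(1-A1*(A2+A3+A4))] forward, A5 return) gives (8*s^4 + 12*s^3 - 48*s^2 - 144*s - 108)/(4*s^5 + 20*s^4 - 27*s^3 - 200*s^2 - 258*s - 45)
That last expression is T(s); at s = 0 only the constant terms survive, so T(0) = -108/(-45) = 12/5.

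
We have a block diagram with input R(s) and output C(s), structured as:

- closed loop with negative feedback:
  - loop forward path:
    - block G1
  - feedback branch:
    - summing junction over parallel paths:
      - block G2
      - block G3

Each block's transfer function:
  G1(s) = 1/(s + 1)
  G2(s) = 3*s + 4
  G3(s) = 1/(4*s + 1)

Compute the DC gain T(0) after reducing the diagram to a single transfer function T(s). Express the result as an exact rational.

[1] reduce the parallel group G2, G3: (12*s^2 + 19*s + 5)/(4*s + 1)
[2] apply the feedback formula to G1, (G2+G3): (4*s + 1)/(16*s^2 + 24*s + 6)
That last expression is T(s); at s = 0 only the constant terms survive, so T(0) = 1/6.

Answer: 1/6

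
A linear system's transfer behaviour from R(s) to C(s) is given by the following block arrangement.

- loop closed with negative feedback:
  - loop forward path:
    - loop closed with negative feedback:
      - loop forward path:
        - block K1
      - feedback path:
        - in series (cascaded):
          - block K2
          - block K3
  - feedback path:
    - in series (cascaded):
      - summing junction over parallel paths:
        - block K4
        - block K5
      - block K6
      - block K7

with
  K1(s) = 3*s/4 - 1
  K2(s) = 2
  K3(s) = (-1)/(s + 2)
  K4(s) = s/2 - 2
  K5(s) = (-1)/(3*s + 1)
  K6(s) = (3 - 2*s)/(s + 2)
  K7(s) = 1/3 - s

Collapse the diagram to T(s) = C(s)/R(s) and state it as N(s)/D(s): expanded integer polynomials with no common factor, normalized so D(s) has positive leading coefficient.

The answer is (54*s^3 + 54*s^2 - 132*s - 48)/(54*s^5 - 369*s^4 + 678*s^3 - 313*s^2 + 90*s + 168).

Reasoning:
(1) combine K2, K3 in series -> (-2)/(s + 2)
(2) apply the feedback formula to K1, (K2*K3) -> (-3*s^2 - 2*s + 8)/(2*s - 16)
(3) sum the parallel branches K4, K5 -> (3*s^2 - 11*s - 6)/(6*s + 2)
(4) multiply (K4+K5), K6, K7 (series) -> (18*s^4 - 99*s^3 + 94*s^2 + 33*s - 18)/(18*s^2 + 42*s + 12)
(5) collapse the loop ([K1/(1+K1*(K2*K3))] forward, ((K4+K5)*K6*K7) return): this yields T(s), and no further normalization is needed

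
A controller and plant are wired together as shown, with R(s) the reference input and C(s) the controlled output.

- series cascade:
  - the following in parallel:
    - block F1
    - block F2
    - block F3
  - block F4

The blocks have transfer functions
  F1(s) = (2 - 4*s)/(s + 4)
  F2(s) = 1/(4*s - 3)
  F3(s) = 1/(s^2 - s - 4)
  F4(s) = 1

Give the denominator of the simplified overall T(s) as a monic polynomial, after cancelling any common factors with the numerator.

1. reduce the parallel group F1, F2, F3: (-16*s^4 + 37*s^3 + 45*s^2 - 69*s - 4)/(4*s^4 + 9*s^3 - 41*s^2 - 40*s + 48)
2. combine (F1+F2+F3), F4 in series: (-16*s^4 + 37*s^3 + 45*s^2 - 69*s - 4)/(4*s^4 + 9*s^3 - 41*s^2 - 40*s + 48)
No further cancellation is possible in the step-2 result, so that is T(s). Its denominator becomes monic after dividing by the leading coefficient 4.

Final answer: s^4 + 9*s^3/4 - 41*s^2/4 - 10*s + 12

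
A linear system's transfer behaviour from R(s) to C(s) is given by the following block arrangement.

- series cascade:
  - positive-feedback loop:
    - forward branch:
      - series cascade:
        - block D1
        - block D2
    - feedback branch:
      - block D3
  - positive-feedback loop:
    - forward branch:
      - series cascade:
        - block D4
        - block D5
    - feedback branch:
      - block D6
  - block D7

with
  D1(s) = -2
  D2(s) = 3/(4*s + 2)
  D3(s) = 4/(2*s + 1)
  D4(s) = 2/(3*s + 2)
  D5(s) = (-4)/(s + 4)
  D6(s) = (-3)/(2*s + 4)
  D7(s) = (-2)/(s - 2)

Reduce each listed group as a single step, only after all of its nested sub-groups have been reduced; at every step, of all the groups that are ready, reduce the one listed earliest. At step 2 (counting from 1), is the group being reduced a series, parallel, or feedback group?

The answer is feedback.

Reasoning:
(1) series reduction of D1, D2
(2) apply the feedback formula to (D1*D2), D3
(3) cascade D4, D5
(4) reduce the feedback loop with forward (D4*D5) and return D6
(5) reduce the series chain [(D1*D2)/(1-(D1*D2)*D3)], [(D4*D5)/(1-(D4*D5)*D6)], D7
The group at step 2 is a feedback group.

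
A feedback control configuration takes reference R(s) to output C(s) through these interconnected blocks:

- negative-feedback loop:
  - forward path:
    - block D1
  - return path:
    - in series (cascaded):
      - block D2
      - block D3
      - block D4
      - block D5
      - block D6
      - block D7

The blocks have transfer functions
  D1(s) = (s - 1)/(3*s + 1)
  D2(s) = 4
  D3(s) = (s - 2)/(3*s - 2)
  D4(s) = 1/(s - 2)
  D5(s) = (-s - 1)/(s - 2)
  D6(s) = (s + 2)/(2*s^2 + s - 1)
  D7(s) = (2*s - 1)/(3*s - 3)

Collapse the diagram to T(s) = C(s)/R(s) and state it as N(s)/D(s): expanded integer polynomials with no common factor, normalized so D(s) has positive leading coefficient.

(1) combine D2, D3, D4, D5, D6, D7 in series = (-4*s - 8)/(9*s^3 - 33*s^2 + 36*s - 12)
(2) feedback reduction of D1, (D2*D3*D4*D5*D6*D7) - this is the overall T(s), already in the required normalized form

Final answer: (9*s^3 - 33*s^2 + 36*s - 12)/(27*s^3 - 63*s^2 + 8*s + 4)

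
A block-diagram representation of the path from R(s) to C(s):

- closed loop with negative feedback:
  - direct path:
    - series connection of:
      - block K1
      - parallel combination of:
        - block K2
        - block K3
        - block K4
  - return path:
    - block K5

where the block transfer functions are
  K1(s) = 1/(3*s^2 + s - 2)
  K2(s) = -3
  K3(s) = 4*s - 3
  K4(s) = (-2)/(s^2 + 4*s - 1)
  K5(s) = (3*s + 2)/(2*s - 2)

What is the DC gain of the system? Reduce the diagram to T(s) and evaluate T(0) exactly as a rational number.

[1] combine K2, K3, K4 in parallel gives (4*s^3 + 10*s^2 - 28*s + 4)/(s^2 + 4*s - 1)
[2] cascade K1, (K2+K3+K4) gives (4*s^3 + 10*s^2 - 28*s + 4)/(3*s^4 + 13*s^3 - s^2 - 9*s + 2)
[3] apply the feedback formula to (K1*(K2+K3+K4)), K5 gives (4*s^4 + 6*s^3 - 38*s^2 + 32*s - 4)/(3*s^5 + 16*s^4 + 5*s^3 - 40*s^2 - 11*s + 2)
Step 3 gives the overall T(s). Then T(0) = -4/2 = -2.

Answer: -2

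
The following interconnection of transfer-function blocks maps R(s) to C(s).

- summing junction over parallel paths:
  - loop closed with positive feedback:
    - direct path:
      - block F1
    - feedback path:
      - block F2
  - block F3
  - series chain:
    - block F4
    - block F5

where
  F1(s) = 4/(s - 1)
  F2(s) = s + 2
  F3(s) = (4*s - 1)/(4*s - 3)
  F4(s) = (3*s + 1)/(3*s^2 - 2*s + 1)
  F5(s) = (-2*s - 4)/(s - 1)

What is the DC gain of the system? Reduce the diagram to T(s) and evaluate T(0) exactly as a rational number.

The answer is 35/9.

Reasoning:
Step 1: feedback reduction of F1, F2; result (-4)/(3*s + 9)
Step 2: series reduction of F4, F5; result (-6*s^2 - 14*s - 4)/(3*s^3 - 5*s^2 + 3*s - 1)
Step 3: sum the parallel branches [F1/(1-F1*F2)], F3, (F4*F5); result (36*s^5 - 81*s^4 - 370*s^3 - 240*s^2 + 262*s + 105)/(36*s^5 + 21*s^4 - 180*s^3 + 204*s^2 - 108*s + 27)
That last expression is T(s); at s = 0 only the constant terms survive, so T(0) = 105/27 = 35/9.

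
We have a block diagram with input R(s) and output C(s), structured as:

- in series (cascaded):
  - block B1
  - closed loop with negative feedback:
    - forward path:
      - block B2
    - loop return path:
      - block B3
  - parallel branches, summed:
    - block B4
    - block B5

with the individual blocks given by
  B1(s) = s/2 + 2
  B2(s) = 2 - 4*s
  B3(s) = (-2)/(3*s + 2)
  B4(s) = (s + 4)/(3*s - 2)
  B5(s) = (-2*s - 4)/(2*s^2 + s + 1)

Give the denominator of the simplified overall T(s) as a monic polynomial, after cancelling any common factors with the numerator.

Reducing step by step:

Step 1: reduce the feedback loop with forward B2 and return B3 = (-12*s^2 - 2*s + 4)/(11*s - 2)
Step 2: sum the parallel branches B4, B5 = (2*s^3 + 3*s^2 - 3*s + 12)/(6*s^3 - s^2 + s - 2)
Step 3: reduce the series chain B1, [B2/(1+B2*B3)], (B4+B5) = (-12*s^6 - 68*s^5 - 61*s^4 + 13*s^3 - 270*s^2 - 48*s + 96)/(66*s^4 - 23*s^3 + 13*s^2 - 24*s + 4)
The result of step 3 is T(s) in lowest terms. Its denominator has leading coefficient 66; dividing the denominator through by 66 makes it monic.

Answer: s^4 - 23*s^3/66 + 13*s^2/66 - 4*s/11 + 2/33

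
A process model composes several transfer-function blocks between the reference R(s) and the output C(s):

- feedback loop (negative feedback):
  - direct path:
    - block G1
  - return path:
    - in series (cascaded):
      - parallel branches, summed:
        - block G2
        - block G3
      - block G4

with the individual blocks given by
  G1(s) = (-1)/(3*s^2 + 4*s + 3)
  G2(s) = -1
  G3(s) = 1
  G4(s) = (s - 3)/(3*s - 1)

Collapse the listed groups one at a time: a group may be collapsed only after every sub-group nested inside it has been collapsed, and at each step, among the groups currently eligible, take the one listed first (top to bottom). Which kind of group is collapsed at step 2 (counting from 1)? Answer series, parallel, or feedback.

Reducing step by step:

[1] reduce the parallel group G2, G3
[2] series reduction of (G2+G3), G4
[3] apply the feedback formula to G1, ((G2+G3)*G4)
Step 2: series.

Answer: series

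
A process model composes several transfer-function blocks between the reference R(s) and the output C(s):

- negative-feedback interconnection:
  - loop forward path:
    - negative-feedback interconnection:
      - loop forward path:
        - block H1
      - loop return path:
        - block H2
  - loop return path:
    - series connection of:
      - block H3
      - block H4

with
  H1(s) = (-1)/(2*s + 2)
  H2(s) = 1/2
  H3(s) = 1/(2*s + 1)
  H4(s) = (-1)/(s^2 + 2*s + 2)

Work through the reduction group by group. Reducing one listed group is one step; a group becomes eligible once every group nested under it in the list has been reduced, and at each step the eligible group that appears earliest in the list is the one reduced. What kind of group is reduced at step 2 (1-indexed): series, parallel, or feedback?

Reducing step by step:

Step 1. close the feedback loop around H1, H2
Step 2. multiply H3, H4 (series)
Step 3. apply the feedback formula to [H1/(1+H1*H2)], (H3*H4)
Step 2: series.

Answer: series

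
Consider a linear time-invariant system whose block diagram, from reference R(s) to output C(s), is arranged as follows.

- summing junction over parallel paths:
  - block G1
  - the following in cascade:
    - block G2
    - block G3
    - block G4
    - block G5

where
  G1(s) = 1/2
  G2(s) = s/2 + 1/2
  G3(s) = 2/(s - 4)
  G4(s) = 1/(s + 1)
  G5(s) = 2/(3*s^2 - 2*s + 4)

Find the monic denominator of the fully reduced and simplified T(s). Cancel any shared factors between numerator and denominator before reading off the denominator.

Reducing step by step:

Step 1. series reduction of G2, G3, G4, G5 -> 2/(3*s^3 - 14*s^2 + 12*s - 16)
Step 2. combine G1, (G2*G3*G4*G5) in parallel -> (3*s^3 - 14*s^2 + 12*s - 12)/(6*s^3 - 28*s^2 + 24*s - 32)
That last expression is T(s), already simplified. Scaling its denominator by 1/6 (the reciprocal of the leading coefficient) yields the monic denominator.

Answer: s^3 - 14*s^2/3 + 4*s - 16/3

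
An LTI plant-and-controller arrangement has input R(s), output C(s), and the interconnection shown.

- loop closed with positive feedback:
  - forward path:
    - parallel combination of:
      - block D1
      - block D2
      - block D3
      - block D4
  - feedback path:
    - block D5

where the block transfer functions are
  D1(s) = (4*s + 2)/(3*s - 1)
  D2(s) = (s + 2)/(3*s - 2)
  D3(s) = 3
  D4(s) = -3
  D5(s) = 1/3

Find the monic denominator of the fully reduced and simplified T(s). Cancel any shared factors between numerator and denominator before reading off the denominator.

[1] add D1, D2, D3, D4 (parallel) -> (15*s^2 + 3*s - 6)/(9*s^2 - 9*s + 2)
[2] feedback reduction of (D1+D2+D3+D4), D5 -> (15*s^2 + 3*s - 6)/(4*s^2 - 10*s + 4)
No further cancellation is possible in the step-2 result, so that is T(s). Its denominator becomes monic after dividing by the leading coefficient 4.

Answer: s^2 - 5*s/2 + 1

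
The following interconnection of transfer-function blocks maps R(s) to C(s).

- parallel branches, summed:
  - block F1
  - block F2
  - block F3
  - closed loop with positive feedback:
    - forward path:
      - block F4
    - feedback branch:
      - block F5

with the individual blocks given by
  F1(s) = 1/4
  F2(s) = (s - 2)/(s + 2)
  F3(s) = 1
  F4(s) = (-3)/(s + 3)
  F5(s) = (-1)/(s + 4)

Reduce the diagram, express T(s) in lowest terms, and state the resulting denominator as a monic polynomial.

(1) feedback reduction of F4, F5: (-3*s - 12)/(s^2 + 7*s + 9)
(2) sum the parallel branches F1, F2, F3, [F4/(1-F4*F5)]: (9*s^3 + 53*s^2 + 23*s - 78)/(4*s^3 + 36*s^2 + 92*s + 72)
Step 2 gives the fully reduced T(s), with no common factor left to cancel. The denominator's leading coefficient is 4, so divide each of its coefficients by 4 to get the monic form.

Final answer: s^3 + 9*s^2 + 23*s + 18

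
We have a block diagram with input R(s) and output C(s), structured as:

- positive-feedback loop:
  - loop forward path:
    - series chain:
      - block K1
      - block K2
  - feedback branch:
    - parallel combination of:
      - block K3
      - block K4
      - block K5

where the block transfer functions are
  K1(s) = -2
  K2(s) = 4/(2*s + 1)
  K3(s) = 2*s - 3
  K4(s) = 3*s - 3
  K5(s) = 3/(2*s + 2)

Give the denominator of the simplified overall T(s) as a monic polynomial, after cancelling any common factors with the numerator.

Answer: s^2 - 5*s/42 - 5/6

Working:
1. series reduction of K1, K2: (-8)/(2*s + 1)
2. add K3, K4, K5 (parallel): (10*s^2 - 2*s - 9)/(2*s + 2)
3. feedback reduction of (K1*K2), (K3+K4+K5): (-8*s - 8)/(42*s^2 - 5*s - 35)
That last expression is T(s), already simplified. Scaling its denominator by 1/42 (the reciprocal of the leading coefficient) yields the monic denominator.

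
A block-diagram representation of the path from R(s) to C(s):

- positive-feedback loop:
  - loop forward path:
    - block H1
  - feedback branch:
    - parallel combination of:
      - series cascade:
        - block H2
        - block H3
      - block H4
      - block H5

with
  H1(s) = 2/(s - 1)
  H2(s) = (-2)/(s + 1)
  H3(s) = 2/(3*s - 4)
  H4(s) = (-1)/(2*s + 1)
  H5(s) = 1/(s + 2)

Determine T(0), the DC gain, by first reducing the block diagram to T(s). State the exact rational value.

Step 1 - reduce the series chain H2, H3, giving (-4)/(3*s^2 - s - 4)
Step 2 - sum the parallel branches (H2*H3), H4, H5, giving (3*s^3 - 12*s^2 - 23*s - 4)/(6*s^4 + 13*s^3 - 7*s^2 - 22*s - 8)
Step 3 - feedback reduction of H1, ((H2*H3)+H4+H5), giving (12*s^4 + 26*s^3 - 14*s^2 - 44*s - 16)/(6*s^5 + 7*s^4 - 26*s^3 + 9*s^2 + 60*s + 16)
DC gain: substitute s = 0 into T(s) from step 3: T(0) = -16/16 = -1.

Therefore the answer is -1.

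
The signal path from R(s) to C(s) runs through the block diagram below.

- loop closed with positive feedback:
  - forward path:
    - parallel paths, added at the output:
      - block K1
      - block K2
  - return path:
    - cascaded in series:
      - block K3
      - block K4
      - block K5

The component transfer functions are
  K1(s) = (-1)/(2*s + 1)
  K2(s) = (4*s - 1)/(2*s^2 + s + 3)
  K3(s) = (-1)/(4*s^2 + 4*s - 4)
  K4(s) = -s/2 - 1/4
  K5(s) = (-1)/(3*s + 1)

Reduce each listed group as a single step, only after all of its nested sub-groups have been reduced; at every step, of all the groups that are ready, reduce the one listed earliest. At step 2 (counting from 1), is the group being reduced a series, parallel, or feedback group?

1. combine K1, K2 in parallel
2. multiply K3, K4, K5 (series)
3. apply the feedback formula to (K1+K2), (K3*K4*K5)
Step 2 collapses a series group.

Final answer: series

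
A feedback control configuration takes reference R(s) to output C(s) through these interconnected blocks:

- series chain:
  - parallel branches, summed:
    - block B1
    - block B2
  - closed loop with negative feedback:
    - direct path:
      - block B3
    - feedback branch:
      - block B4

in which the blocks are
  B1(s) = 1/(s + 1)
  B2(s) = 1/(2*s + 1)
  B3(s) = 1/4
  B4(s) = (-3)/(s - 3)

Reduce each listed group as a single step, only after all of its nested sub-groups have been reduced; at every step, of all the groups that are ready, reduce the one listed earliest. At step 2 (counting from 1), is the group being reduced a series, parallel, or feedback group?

Reducing step by step:

(1) reduce the parallel group B1, B2
(2) close the feedback loop around B3, B4
(3) combine (B1+B2), [B3/(1+B3*B4)] in series
At step 2 the group reduced is feedback.

Answer: feedback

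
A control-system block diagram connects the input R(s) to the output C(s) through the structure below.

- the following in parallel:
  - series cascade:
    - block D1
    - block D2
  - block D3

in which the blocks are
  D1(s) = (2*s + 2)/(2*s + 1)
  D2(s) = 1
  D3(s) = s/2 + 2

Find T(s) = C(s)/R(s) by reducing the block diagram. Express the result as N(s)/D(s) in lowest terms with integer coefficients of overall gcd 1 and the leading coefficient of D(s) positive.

[1] combine D1, D2 in series gives (2*s + 2)/(2*s + 1)
[2] reduce the parallel group (D1*D2), D3 - this is the overall T(s), already in the required normalized form

Hence the answer: (2*s^2 + 13*s + 8)/(4*s + 2)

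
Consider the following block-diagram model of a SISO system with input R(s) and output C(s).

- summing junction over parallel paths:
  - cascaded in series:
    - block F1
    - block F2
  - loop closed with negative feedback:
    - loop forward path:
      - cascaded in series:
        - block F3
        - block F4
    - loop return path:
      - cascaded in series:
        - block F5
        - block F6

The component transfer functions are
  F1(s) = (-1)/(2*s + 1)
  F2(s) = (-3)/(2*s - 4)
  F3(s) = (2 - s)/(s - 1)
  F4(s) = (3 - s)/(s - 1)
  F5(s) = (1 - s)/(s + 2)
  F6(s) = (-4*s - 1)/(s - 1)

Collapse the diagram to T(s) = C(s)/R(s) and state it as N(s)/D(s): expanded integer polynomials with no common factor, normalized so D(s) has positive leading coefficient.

Step 1: combine F1, F2 in series gives 3/(4*s^2 - 6*s - 4)
Step 2: cascade F3, F4 gives (s^2 - 5*s + 6)/(s^2 - 2*s + 1)
Step 3: reduce the series chain F5, F6 gives (4*s + 1)/(s + 2)
Step 4: close the feedback loop around (F3*F4), (F5*F6) gives (s^3 - 3*s^2 - 4*s + 12)/(5*s^3 - 19*s^2 + 16*s + 8)
Step 5: parallel reduction of (F1*F2), [(F3*F4)/(1+(F3*F4)*(F5*F6))] - this is the overall T(s), already in the required normalized form

Final answer: (4*s^5 - 18*s^4 + 13*s^3 + 27*s^2 - 8*s - 24)/(20*s^5 - 106*s^4 + 158*s^3 + 12*s^2 - 112*s - 32)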